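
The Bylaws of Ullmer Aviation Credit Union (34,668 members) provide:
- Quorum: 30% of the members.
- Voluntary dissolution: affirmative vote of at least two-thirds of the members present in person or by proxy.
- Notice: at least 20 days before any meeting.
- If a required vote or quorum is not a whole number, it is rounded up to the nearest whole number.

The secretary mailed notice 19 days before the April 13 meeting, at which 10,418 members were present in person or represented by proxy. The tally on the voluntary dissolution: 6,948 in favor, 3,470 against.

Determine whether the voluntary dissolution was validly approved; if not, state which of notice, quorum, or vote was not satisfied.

Notice: 19 days given; 20 required. Not satisfied.
Quorum: 30% of 34,668 = 10,400.40, rounded up to 10,401; 10,418 present. Satisfied.
Vote: requires two-thirds of those present (10,418); 2/3 of 10418 = 6945.33, rounded up to 6946, so 6,946 needed; 6,948 in favor. Satisfied.

Invalid — notice requirement not satisfied.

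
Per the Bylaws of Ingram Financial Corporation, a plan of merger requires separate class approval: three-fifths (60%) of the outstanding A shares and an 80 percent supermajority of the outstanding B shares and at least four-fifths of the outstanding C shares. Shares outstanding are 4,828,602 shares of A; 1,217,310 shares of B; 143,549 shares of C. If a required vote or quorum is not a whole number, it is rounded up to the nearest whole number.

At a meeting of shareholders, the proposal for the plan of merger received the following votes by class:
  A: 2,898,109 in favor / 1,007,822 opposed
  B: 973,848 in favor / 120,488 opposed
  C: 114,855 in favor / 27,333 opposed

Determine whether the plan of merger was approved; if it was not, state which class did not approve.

A: 3/5 of 4828602 = 2897161.20, rounded up to 2897162; 2,897,162 required, 2,898,109 in favor — approved.
B: 4/5 of 1217310 = 973848; 973,848 required, 973,848 in favor — approved.
C: 4/5 of 143549 = 114839.20, rounded up to 114840; 114,840 required, 114,855 in favor — approved.

Approved — every class gave the required vote.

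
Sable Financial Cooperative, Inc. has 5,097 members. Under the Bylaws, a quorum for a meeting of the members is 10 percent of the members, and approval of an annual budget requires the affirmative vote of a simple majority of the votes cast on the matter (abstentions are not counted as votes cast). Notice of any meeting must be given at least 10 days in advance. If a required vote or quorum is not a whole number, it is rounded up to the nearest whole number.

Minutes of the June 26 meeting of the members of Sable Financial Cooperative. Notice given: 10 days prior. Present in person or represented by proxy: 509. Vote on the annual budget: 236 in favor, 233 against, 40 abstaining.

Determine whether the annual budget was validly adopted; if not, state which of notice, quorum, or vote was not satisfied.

Notice: 10 days given; 10 required. Satisfied.
Quorum: 10% of 5,097 = 509.70, rounded up to 510; 509 present. Not satisfied.
Vote: requires a majority of the votes cast (509 − 40 abstaining = 469); a majority of 469 is 235, so 235 needed; 236 in favor. Satisfied.

Invalid — quorum requirement not satisfied.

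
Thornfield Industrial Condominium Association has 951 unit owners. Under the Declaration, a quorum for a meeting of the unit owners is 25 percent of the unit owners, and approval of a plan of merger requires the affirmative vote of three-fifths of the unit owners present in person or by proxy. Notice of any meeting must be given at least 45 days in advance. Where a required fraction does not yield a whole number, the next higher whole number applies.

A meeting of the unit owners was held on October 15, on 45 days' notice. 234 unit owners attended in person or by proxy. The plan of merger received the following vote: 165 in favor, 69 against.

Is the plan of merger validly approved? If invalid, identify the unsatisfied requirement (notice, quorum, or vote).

Invalid — quorum requirement not satisfied.

Notice: 45 days given; 45 required. Satisfied.
Quorum: 25% of 951 = 237.75, rounded up to 238; 234 present. Not satisfied.
Vote: requires three-fifths of those present (234); 3/5 of 234 = 140.40, rounded up to 141, so 141 needed; 165 in favor. Satisfied.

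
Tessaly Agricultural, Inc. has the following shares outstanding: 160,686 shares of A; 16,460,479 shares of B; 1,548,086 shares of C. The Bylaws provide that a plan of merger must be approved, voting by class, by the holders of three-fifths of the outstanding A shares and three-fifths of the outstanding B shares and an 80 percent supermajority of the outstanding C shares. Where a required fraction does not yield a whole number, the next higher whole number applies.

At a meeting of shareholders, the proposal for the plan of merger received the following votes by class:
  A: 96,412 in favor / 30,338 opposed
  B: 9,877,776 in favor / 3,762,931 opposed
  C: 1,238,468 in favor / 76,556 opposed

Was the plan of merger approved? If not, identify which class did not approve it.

Not approved — the C shares did not give the required vote.

A: 3/5 of 160686 = 96411.60, rounded up to 96412; 96,412 required, 96,412 in favor — approved.
B: 3/5 of 16460479 = 9876287.40, rounded up to 9876288; 9,876,288 required, 9,877,776 in favor — approved.
C: 4/5 of 1548086 = 1238468.80, rounded up to 1238469; 1,238,469 required, 1,238,468 in favor — not approved.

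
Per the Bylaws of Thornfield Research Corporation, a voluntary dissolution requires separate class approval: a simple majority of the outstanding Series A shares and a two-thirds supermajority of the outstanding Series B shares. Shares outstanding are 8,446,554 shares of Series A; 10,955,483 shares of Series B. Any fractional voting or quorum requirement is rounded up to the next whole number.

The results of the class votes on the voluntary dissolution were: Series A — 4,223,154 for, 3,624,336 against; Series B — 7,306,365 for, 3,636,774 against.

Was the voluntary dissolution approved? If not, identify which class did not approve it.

Series A: a majority of 8446554 is 4223278; 4,223,278 required, 4,223,154 in favor — not approved.
Series B: 2/3 of 10955483 = 7303655.33, rounded up to 7303656; 7,303,656 required, 7,306,365 in favor — approved.

Not approved — the Series A shares did not give the required vote.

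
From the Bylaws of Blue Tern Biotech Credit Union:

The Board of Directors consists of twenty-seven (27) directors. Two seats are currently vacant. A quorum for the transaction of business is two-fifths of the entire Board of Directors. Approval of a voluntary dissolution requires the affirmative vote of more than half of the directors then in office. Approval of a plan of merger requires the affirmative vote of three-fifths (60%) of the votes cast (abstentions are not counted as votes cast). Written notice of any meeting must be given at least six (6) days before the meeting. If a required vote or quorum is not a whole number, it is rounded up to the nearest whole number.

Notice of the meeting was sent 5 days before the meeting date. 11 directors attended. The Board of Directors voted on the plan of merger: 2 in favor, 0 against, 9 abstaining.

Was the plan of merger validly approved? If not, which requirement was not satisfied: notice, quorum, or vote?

Invalid — notice requirement not satisfied.

Notice: 5 days given; 6 required (5 < 6). Not satisfied.
Quorum: 11 present; quorum is 11. Satisfied.
Vote: the plan of merger requires three-fifths of the votes cast (11 present − 9 abstaining = 2). 3/5 of 2 = 1.20, rounded up to 2, so 2 affirmative votes are needed; 2 voted in favor. Satisfied.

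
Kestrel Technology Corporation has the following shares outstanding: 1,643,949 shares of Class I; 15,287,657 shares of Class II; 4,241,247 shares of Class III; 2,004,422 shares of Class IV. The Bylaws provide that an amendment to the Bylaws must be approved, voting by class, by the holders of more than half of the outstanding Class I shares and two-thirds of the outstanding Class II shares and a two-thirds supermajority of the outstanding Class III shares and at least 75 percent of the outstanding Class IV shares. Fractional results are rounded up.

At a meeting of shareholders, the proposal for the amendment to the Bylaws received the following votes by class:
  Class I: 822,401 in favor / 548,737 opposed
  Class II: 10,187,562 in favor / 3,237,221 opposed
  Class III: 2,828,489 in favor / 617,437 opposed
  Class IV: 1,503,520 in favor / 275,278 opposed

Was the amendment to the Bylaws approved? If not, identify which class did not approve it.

Class I: a majority of 1643949 is 821975; 821,975 required, 822,401 in favor — approved.
Class II: 2/3 of 15287657 = 10191771.33, rounded up to 10191772; 10,191,772 required, 10,187,562 in favor — not approved.
Class III: 2/3 of 4241247 = 2827498; 2,827,498 required, 2,828,489 in favor — approved.
Class IV: 3/4 of 2004422 = 1503316.50, rounded up to 1503317; 1,503,317 required, 1,503,520 in favor — approved.

Not approved — the Class II shares did not give the required vote.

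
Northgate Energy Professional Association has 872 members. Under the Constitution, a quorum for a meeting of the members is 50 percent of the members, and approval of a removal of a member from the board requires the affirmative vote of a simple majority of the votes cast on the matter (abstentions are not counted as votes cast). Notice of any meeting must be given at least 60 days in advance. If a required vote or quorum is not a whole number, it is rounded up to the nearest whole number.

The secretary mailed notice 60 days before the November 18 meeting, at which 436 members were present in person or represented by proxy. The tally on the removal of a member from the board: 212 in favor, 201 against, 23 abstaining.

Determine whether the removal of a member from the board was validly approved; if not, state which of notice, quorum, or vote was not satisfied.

Valid — all requirements satisfied.

Notice: 60 days given; 60 required. Satisfied.
Quorum: 50% of 872 = 436; 436 present. Satisfied.
Vote: requires a majority of the votes cast (436 − 23 abstaining = 413); a majority of 413 is 207, so 207 needed; 212 in favor. Satisfied.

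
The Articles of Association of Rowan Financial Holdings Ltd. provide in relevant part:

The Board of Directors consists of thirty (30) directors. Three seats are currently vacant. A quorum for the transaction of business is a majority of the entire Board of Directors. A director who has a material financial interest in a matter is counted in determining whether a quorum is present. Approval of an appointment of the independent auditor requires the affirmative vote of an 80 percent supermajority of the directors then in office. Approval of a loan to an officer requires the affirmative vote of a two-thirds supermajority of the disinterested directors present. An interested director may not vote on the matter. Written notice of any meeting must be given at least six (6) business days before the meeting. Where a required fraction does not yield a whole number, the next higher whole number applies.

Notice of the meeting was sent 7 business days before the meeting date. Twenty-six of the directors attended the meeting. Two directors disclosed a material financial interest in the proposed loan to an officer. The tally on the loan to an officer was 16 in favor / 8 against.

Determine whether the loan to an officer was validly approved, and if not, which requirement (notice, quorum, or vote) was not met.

Notice: 7 business days given; 6 required (7 ≥ 6). Satisfied.
Quorum: 26 present (interested directors count toward quorum); quorum is 16. Satisfied.
Vote: the loan to an officer requires two-thirds of the disinterested directors present (26 − 2 = 24). 2/3 of 24 = 16, so 16 affirmative votes are needed; 16 voted in favor. Satisfied.

Valid — all requirements satisfied.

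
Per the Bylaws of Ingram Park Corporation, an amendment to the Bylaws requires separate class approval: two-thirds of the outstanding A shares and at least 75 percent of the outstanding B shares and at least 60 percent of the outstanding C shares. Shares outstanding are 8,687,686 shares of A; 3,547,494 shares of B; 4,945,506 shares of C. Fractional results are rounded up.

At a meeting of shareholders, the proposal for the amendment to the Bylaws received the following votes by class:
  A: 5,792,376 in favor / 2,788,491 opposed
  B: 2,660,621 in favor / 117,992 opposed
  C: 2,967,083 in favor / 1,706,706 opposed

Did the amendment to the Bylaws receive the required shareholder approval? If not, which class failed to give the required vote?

A: 2/3 of 8687686 = 5791790.67, rounded up to 5791791; 5,791,791 required, 5,792,376 in favor — approved.
B: 3/4 of 3547494 = 2660620.50, rounded up to 2660621; 2,660,621 required, 2,660,621 in favor — approved.
C: 3/5 of 4945506 = 2967303.60, rounded up to 2967304; 2,967,304 required, 2,967,083 in favor — not approved.

Not approved — the C shares did not give the required vote.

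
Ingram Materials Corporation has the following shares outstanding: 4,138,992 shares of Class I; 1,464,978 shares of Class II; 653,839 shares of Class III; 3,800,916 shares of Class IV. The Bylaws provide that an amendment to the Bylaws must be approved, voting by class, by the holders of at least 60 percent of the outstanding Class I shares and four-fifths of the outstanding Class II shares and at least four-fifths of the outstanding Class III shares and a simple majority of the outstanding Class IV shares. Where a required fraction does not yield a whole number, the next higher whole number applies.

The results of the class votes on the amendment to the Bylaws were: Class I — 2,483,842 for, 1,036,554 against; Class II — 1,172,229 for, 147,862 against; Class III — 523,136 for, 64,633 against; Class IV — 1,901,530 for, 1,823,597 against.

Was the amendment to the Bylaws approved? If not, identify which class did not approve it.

Class I: 3/5 of 4138992 = 2483395.20, rounded up to 2483396; 2,483,396 required, 2,483,842 in favor — approved.
Class II: 4/5 of 1464978 = 1171982.40, rounded up to 1171983; 1,171,983 required, 1,172,229 in favor — approved.
Class III: 4/5 of 653839 = 523071.20, rounded up to 523072; 523,072 required, 523,136 in favor — approved.
Class IV: a majority of 3800916 is 1900459; 1,900,459 required, 1,901,530 in favor — approved.

Approved — every class gave the required vote.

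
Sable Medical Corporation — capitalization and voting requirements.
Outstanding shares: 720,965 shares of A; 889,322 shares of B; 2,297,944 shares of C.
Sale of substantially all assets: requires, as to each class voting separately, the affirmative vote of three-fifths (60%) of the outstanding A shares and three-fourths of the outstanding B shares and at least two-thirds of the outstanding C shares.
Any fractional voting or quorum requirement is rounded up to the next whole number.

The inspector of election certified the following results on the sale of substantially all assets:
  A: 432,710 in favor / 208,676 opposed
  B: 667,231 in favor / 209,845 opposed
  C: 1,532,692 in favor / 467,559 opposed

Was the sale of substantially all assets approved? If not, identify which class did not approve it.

Approved — every class gave the required vote.

A: 3/5 of 720965 = 432579; 432,579 required, 432,710 in favor — approved.
B: 3/4 of 889322 = 666991.50, rounded up to 666992; 666,992 required, 667,231 in favor — approved.
C: 2/3 of 2297944 = 1531962.67, rounded up to 1531963; 1,531,963 required, 1,532,692 in favor — approved.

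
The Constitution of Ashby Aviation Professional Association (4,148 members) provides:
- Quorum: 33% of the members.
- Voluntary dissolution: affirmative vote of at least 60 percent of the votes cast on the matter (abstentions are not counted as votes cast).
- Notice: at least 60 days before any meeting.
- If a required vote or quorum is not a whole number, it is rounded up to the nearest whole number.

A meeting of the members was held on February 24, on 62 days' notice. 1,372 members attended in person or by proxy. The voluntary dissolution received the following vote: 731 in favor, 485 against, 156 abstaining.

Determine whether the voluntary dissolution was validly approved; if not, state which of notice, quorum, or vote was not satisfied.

Notice: 62 days given; 60 required. Satisfied.
Quorum: 33% of 4,148 = 1,368.84, rounded up to 1,369; 1,372 present. Satisfied.
Vote: requires three-fifths of the votes cast (1,372 − 156 abstaining = 1,216); 3/5 of 1216 = 729.60, rounded up to 730, so 730 needed; 731 in favor. Satisfied.

Valid — all requirements satisfied.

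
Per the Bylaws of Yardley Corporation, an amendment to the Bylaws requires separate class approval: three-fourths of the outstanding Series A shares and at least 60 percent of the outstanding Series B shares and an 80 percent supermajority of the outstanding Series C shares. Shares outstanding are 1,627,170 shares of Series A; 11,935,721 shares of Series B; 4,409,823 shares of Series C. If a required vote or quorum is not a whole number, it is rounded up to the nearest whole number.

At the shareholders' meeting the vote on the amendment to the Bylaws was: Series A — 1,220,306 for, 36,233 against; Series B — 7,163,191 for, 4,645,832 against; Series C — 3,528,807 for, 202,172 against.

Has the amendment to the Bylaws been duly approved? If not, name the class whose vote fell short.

Series A: 3/4 of 1627170 = 1220377.50, rounded up to 1220378; 1,220,378 required, 1,220,306 in favor — not approved.
Series B: 3/5 of 11935721 = 7161432.60, rounded up to 7161433; 7,161,433 required, 7,163,191 in favor — approved.
Series C: 4/5 of 4409823 = 3527858.40, rounded up to 3527859; 3,527,859 required, 3,528,807 in favor — approved.

Not approved — the Series A shares did not give the required vote.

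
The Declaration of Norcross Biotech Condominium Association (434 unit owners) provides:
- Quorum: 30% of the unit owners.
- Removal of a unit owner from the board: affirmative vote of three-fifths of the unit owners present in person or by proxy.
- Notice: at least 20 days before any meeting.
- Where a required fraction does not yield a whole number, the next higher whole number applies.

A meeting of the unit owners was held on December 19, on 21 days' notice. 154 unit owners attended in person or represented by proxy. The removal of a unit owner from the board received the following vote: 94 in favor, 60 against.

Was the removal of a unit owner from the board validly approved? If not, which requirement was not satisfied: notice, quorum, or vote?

Notice: 21 days given; 20 required. Satisfied.
Quorum: 30% of 434 = 130.20, rounded up to 131; 154 present. Satisfied.
Vote: requires three-fifths of those present (154); 3/5 of 154 = 92.40, rounded up to 93, so 93 needed; 94 in favor. Satisfied.

Valid — all requirements satisfied.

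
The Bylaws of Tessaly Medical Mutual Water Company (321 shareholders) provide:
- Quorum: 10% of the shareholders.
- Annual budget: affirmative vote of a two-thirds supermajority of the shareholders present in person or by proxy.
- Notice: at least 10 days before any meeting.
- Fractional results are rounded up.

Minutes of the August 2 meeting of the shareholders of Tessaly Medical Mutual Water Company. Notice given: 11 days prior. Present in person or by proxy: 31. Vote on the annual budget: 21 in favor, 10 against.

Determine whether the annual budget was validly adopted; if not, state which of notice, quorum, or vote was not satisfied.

Notice: 11 days given; 10 required. Satisfied.
Quorum: 10% of 321 = 32.10, rounded up to 33; 31 present. Not satisfied.
Vote: requires two-thirds of those present (31); 2/3 of 31 = 20.67, rounded up to 21, so 21 needed; 21 in favor. Satisfied.

Invalid — quorum requirement not satisfied.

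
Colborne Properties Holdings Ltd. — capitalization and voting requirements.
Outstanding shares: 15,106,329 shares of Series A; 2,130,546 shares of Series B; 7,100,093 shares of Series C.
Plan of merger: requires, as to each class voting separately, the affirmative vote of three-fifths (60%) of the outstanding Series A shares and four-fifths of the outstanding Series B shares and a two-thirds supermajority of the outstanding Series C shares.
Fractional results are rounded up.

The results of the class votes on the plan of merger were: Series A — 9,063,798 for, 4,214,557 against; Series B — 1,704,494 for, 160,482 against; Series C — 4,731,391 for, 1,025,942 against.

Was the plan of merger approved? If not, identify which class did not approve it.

Not approved — the Series C shares did not give the required vote.

Series A: 3/5 of 15106329 = 9063797.40, rounded up to 9063798; 9,063,798 required, 9,063,798 in favor — approved.
Series B: 4/5 of 2130546 = 1704436.80, rounded up to 1704437; 1,704,437 required, 1,704,494 in favor — approved.
Series C: 2/3 of 7100093 = 4733395.33, rounded up to 4733396; 4,733,396 required, 4,731,391 in favor — not approved.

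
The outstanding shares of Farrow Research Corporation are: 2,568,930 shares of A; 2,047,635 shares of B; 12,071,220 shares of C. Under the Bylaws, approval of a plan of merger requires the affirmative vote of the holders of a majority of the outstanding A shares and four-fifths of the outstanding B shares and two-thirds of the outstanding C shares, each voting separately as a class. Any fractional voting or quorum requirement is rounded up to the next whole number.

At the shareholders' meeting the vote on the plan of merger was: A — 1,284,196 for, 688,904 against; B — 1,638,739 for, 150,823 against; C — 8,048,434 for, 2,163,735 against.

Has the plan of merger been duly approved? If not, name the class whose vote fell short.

A: a majority of 2568930 is 1284466; 1,284,466 required, 1,284,196 in favor — not approved.
B: 4/5 of 2047635 = 1638108; 1,638,108 required, 1,638,739 in favor — approved.
C: 2/3 of 12071220 = 8047480; 8,047,480 required, 8,048,434 in favor — approved.

Not approved — the A shares did not give the required vote.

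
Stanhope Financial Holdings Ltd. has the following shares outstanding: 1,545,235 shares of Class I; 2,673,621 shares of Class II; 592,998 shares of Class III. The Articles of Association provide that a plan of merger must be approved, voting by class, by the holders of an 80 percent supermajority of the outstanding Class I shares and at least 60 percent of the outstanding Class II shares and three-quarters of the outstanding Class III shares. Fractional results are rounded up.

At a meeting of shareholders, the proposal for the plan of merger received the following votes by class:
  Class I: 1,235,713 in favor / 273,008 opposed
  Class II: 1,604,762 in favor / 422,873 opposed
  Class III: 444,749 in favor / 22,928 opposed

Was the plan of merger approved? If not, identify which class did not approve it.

Not approved — the Class I shares did not give the required vote.

Class I: 4/5 of 1545235 = 1236188; 1,236,188 required, 1,235,713 in favor — not approved.
Class II: 3/5 of 2673621 = 1604172.60, rounded up to 1604173; 1,604,173 required, 1,604,762 in favor — approved.
Class III: 3/4 of 592998 = 444748.50, rounded up to 444749; 444,749 required, 444,749 in favor — approved.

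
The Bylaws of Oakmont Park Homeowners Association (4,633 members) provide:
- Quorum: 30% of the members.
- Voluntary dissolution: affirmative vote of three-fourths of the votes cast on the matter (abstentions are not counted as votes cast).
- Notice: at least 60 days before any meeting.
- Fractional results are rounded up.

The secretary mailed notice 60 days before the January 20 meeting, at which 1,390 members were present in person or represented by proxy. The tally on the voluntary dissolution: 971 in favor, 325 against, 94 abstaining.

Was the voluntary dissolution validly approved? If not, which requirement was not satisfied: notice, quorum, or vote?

Notice: 60 days given; 60 required. Satisfied.
Quorum: 30% of 4,633 = 1,389.90, rounded up to 1,390; 1,390 present. Satisfied.
Vote: requires three-fourths of the votes cast (1,390 − 94 abstaining = 1,296); 3/4 of 1296 = 972, so 972 needed; 971 in favor. Not satisfied.

Invalid — vote requirement not satisfied.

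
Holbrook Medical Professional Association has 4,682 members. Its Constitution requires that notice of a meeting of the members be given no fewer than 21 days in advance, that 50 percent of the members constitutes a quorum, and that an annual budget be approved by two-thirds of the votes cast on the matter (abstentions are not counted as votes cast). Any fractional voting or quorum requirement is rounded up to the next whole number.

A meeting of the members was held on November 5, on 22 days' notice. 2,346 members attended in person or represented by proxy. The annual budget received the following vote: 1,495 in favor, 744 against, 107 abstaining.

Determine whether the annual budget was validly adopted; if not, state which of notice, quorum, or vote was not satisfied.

Notice: 22 days given; 21 required. Satisfied.
Quorum: 50% of 4,682 = 2,341; 2,346 present. Satisfied.
Vote: requires two-thirds of the votes cast (2,346 − 107 abstaining = 2,239); 2/3 of 2239 = 1492.67, rounded up to 1493, so 1,493 needed; 1,495 in favor. Satisfied.

Valid — all requirements satisfied.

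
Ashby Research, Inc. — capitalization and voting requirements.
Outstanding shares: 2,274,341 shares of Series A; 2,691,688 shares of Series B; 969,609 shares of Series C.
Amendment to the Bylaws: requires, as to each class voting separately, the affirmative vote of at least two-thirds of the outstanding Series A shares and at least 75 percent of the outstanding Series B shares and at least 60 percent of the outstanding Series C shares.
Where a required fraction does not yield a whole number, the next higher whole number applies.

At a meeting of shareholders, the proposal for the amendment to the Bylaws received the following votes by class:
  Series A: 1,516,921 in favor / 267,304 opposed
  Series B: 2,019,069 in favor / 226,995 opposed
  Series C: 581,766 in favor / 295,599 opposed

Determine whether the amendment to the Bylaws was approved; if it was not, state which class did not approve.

Approved — every class gave the required vote.

Series A: 2/3 of 2274341 = 1516227.33, rounded up to 1516228; 1,516,228 required, 1,516,921 in favor — approved.
Series B: 3/4 of 2691688 = 2018766; 2,018,766 required, 2,019,069 in favor — approved.
Series C: 3/5 of 969609 = 581765.40, rounded up to 581766; 581,766 required, 581,766 in favor — approved.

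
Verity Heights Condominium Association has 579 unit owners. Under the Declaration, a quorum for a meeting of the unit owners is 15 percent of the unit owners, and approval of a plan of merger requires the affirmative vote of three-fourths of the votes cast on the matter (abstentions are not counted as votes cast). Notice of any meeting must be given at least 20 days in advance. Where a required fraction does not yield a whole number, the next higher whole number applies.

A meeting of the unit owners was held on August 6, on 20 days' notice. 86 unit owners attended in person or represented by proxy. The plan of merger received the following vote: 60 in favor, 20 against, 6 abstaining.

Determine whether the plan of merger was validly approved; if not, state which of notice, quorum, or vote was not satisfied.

Invalid — quorum requirement not satisfied.

Notice: 20 days given; 20 required. Satisfied.
Quorum: 15% of 579 = 86.85, rounded up to 87; 86 present. Not satisfied.
Vote: requires three-fourths of the votes cast (86 − 6 abstaining = 80); 3/4 of 80 = 60, so 60 needed; 60 in favor. Satisfied.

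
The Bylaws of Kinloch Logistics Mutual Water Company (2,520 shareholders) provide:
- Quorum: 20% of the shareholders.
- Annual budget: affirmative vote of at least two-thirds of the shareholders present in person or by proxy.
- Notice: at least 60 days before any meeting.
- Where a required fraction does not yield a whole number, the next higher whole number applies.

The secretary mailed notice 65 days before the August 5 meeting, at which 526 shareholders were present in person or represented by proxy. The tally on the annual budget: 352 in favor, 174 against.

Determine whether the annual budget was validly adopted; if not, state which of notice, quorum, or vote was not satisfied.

Notice: 65 days given; 60 required. Satisfied.
Quorum: 20% of 2,520 = 504; 526 present. Satisfied.
Vote: requires two-thirds of those present (526); 2/3 of 526 = 350.67, rounded up to 351, so 351 needed; 352 in favor. Satisfied.

Valid — all requirements satisfied.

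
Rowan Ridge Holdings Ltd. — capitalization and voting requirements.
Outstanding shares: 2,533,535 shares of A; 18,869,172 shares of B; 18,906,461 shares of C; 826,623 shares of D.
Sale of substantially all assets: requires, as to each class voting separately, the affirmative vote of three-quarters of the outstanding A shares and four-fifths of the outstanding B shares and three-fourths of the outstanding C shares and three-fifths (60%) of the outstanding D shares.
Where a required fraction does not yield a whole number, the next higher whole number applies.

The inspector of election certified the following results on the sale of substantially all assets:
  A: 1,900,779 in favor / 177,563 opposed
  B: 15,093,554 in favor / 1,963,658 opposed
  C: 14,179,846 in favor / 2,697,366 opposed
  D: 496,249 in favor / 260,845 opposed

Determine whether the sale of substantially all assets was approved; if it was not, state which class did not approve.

A: 3/4 of 2533535 = 1900151.25, rounded up to 1900152; 1,900,152 required, 1,900,779 in favor — approved.
B: 4/5 of 18869172 = 15095337.60, rounded up to 15095338; 15,095,338 required, 15,093,554 in favor — not approved.
C: 3/4 of 18906461 = 14179845.75, rounded up to 14179846; 14,179,846 required, 14,179,846 in favor — approved.
D: 3/5 of 826623 = 495973.80, rounded up to 495974; 495,974 required, 496,249 in favor — approved.

Not approved — the B shares did not give the required vote.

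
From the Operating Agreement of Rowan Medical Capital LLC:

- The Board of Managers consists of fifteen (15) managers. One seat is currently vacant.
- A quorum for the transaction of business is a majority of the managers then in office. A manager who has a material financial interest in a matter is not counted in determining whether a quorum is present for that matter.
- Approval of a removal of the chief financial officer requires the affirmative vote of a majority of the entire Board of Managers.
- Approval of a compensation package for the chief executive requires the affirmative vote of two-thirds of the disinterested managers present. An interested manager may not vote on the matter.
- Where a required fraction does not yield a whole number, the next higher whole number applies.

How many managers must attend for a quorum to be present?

8

A majority of 14 is 8.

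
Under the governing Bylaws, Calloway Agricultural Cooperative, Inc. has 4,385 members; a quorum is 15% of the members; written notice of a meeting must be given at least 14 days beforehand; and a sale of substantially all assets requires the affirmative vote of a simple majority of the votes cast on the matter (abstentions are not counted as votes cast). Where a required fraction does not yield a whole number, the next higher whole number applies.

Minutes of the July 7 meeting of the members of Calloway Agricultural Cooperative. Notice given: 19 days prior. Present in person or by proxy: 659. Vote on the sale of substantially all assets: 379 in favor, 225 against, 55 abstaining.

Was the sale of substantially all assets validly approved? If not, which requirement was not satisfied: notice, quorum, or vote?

Notice: 19 days given; 14 required. Satisfied.
Quorum: 15% of 4,385 = 657.75, rounded up to 658; 659 present. Satisfied.
Vote: requires a majority of the votes cast (659 − 55 abstaining = 604); a majority of 604 is 303, so 303 needed; 379 in favor. Satisfied.

Valid — all requirements satisfied.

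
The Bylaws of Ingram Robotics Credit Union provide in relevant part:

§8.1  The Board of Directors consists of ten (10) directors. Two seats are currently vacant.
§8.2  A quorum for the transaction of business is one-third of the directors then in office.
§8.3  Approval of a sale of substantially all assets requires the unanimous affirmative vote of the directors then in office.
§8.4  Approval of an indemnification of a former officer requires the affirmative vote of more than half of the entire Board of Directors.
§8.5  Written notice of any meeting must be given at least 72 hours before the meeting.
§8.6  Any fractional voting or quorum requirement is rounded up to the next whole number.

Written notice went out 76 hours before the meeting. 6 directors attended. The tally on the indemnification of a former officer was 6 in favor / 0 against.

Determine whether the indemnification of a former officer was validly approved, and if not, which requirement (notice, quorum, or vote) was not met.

Notice: 76 hours given; 72 required (76 ≥ 72). Satisfied.
Quorum: 6 present; quorum is 3. Satisfied.
Vote: the indemnification of a former officer requires a majority of the entire Board of Directors (10). A majority of 10 is 6, so 6 affirmative votes are needed; 6 voted in favor. Satisfied.

Valid — all requirements satisfied.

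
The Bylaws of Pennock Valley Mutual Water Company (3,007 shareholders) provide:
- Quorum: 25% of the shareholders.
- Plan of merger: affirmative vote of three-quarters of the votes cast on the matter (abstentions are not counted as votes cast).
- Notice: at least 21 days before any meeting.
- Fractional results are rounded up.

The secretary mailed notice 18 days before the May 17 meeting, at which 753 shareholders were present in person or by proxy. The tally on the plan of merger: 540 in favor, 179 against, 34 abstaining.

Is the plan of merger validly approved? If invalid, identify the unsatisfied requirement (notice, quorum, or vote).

Invalid — notice requirement not satisfied.

Notice: 18 days given; 21 required. Not satisfied.
Quorum: 25% of 3,007 = 751.75, rounded up to 752; 753 present. Satisfied.
Vote: requires three-fourths of the votes cast (753 − 34 abstaining = 719); 3/4 of 719 = 539.25, rounded up to 540, so 540 needed; 540 in favor. Satisfied.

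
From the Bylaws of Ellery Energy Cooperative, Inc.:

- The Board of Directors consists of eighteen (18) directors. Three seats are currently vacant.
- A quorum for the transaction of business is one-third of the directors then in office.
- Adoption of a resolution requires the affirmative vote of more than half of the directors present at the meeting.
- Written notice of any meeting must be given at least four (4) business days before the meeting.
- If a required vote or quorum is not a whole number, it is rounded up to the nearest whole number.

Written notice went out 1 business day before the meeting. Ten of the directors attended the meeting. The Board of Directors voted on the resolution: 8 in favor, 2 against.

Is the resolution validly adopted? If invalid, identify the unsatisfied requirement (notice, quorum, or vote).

Notice: 1 business day given; 4 required (1 < 4). Not satisfied.
Quorum: 10 present; quorum is 5. Satisfied.
Vote: the resolution requires a majority of the directors present (10). A majority of 10 is 6, so 6 affirmative votes are needed; 8 voted in favor. Satisfied.

Invalid — notice requirement not satisfied.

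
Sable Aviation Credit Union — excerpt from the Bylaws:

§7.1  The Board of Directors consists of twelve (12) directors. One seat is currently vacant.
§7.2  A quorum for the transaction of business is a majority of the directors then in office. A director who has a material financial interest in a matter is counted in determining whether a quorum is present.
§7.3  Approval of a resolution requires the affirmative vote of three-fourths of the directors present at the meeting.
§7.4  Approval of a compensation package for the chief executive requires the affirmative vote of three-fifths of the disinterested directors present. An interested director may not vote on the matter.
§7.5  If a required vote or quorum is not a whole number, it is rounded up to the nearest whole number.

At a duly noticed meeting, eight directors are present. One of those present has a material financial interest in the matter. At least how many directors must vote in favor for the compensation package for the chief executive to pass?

The compensation package for the chief executive requires three-fifths of the disinterested directors present (8 − 1 = 7).
3/5 of 7 = 4.20, rounded up to 5.

5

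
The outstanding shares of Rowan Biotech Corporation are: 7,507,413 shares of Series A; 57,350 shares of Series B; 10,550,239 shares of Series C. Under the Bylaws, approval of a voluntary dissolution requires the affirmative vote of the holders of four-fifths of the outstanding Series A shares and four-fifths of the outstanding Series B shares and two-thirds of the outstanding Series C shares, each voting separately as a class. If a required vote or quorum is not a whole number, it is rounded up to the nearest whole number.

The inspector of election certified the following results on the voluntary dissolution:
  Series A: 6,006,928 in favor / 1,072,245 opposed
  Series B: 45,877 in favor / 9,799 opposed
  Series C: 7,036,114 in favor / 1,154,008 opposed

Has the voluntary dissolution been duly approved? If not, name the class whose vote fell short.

Series A: 4/5 of 7507413 = 6005930.40, rounded up to 6005931; 6,005,931 required, 6,006,928 in favor — approved.
Series B: 4/5 of 57350 = 45880; 45,880 required, 45,877 in favor — not approved.
Series C: 2/3 of 10550239 = 7033492.67, rounded up to 7033493; 7,033,493 required, 7,036,114 in favor — approved.

Not approved — the Series B shares did not give the required vote.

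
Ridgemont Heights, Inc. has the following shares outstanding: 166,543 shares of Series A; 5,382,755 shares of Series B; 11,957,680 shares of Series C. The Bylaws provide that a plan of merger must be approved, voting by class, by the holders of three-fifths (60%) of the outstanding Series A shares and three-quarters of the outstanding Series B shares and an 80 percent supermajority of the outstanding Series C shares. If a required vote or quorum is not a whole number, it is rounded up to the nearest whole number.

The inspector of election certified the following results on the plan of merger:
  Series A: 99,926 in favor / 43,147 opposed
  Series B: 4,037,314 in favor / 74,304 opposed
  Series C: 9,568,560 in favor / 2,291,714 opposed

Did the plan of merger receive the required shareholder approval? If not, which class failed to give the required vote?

Series A: 3/5 of 166543 = 99925.80, rounded up to 99926; 99,926 required, 99,926 in favor — approved.
Series B: 3/4 of 5382755 = 4037066.25, rounded up to 4037067; 4,037,067 required, 4,037,314 in favor — approved.
Series C: 4/5 of 11957680 = 9566144; 9,566,144 required, 9,568,560 in favor — approved.

Approved — every class gave the required vote.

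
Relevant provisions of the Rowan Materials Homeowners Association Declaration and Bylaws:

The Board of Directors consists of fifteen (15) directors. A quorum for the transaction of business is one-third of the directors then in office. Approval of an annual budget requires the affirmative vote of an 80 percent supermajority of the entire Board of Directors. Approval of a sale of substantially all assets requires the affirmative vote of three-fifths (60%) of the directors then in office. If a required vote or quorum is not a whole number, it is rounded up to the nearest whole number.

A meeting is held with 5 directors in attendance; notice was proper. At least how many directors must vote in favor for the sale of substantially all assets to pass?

9

The sale of substantially all assets requires three-fifths of the directors then in office (15).
3/5 of 15 = 9.
(Only 5 can vote, so the sale of substantially all assets cannot pass at this meeting, but the required vote is still 9.)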